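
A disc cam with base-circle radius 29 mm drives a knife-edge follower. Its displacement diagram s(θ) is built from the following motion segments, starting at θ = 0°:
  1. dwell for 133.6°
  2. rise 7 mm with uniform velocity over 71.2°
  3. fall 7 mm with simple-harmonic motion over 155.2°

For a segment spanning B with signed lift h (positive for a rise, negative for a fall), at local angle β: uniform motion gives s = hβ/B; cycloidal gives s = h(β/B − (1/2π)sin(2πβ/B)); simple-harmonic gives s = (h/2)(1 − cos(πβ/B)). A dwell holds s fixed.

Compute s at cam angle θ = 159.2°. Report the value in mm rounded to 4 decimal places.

seg 1 [0°–133.6°] dwell: s stays 0.0000
seg 2 [133.6°–204.8°] uniform, h=7: θ=159.2° here. β=25.6, B=71.2. 7·25.6/71.2 = 2.5169 → s = 2.5169

2.5169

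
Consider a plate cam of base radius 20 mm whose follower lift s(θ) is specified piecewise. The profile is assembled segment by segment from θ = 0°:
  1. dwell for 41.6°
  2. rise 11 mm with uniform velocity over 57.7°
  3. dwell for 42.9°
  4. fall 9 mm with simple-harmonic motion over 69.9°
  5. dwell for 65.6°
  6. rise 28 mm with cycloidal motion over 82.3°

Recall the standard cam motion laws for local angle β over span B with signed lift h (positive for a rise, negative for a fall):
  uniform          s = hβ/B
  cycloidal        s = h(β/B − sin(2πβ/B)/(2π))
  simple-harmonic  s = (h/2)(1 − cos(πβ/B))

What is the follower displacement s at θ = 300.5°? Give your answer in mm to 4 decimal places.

seg 1 [0°–41.6°] dwell: s stays 0.0000
seg 2 [41.6°–99.3°] uniform, h=11: full span → s += 11 → s = 11.0000
seg 3 [99.3°–142.2°] dwell: s stays 11.0000
seg 4 [142.2°–212.1°] simple-harmonic, h=-9: full span → s += -9 → s = 2.0000
seg 5 [212.1°–277.7°] dwell: s stays 2.0000
seg 6 [277.7°–360°] cycloidal, h=28: θ=300.5° here. β=22.8, B=82.3. 28·(0.2770 − sin(2π·0.2770)/(2π)) = 3.3648 → s = 5.3648

5.3648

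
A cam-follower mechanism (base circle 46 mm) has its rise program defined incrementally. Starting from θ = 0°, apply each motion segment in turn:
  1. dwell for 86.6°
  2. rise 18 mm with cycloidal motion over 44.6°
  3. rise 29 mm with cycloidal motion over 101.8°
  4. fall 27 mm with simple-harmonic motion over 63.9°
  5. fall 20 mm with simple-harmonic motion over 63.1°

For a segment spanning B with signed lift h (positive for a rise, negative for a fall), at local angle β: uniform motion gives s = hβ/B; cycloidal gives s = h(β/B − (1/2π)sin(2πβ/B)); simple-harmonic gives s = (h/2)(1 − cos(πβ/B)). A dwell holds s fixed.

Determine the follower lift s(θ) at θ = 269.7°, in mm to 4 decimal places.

seg 1 [0°–86.6°] dwell: s stays 0.0000
seg 2 [86.6°–131.2°] cycloidal, h=18: full span → s += 18 → s = 18.0000
seg 3 [131.2°–233°] cycloidal, h=29: full span → s += 29 → s = 47.0000
seg 4 [233°–296.9°] simple-harmonic, h=-27: θ=269.7° here. β=36.7, B=63.9. -27/2·(1 − cos(π·0.5743)) = -16.6241 → s = 30.3759

30.3759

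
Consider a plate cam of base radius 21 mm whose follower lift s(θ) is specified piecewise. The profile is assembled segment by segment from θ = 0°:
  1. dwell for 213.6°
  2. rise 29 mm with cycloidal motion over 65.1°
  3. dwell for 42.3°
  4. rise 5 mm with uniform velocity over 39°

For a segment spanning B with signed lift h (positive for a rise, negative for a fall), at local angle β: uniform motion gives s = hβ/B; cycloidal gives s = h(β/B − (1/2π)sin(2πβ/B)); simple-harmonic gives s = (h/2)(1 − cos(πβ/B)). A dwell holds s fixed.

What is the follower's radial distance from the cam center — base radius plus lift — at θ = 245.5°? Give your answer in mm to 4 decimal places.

seg 1 [0°–213.6°] dwell: s stays 0.0000
seg 2 [213.6°–278.7°] cycloidal, h=29: θ=245.5° here. β=31.9, B=65.1. 29·(0.4900 − sin(2π·0.4900)/(2π)) = 13.9211 → s = 13.9211
radial distance = base radius + s = 21 + 13.9211 = 34.9211

34.9211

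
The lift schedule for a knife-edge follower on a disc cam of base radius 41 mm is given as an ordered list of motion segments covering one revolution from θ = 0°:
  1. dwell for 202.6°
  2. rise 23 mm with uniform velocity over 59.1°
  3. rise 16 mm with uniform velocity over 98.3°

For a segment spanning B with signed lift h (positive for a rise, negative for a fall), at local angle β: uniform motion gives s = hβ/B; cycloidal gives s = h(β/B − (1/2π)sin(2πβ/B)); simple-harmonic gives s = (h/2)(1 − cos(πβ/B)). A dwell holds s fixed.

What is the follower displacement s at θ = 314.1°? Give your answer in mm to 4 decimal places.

seg 1 [0°–202.6°] dwell: s stays 0.0000
seg 2 [202.6°–261.7°] uniform, h=23: full span → s += 23 → s = 23.0000
seg 3 [261.7°–360°] uniform, h=16: θ=314.1° here. β=52.4, B=98.3. 16·52.4/98.3 = 8.5290 → s = 31.5290

31.5290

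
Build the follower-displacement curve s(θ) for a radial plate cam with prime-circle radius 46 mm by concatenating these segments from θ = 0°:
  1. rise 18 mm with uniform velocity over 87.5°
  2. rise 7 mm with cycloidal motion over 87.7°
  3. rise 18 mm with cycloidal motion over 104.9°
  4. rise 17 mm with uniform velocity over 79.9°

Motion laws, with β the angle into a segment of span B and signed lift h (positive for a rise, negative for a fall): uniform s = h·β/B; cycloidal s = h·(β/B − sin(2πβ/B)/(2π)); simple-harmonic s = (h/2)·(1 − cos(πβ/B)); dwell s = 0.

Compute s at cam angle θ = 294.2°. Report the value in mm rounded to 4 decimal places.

seg 1 [0°–87.5°] uniform, h=18: full span → s += 18 → s = 18.0000
seg 2 [87.5°–175.2°] cycloidal, h=7: full span → s += 7 → s = 25.0000
seg 3 [175.2°–280.1°] cycloidal, h=18: full span → s += 18 → s = 43.0000
seg 4 [280.1°–360°] uniform, h=17: θ=294.2° here. β=14.1, B=79.9. 17·14.1/79.9 = 3.0000 → s = 46.0000

46.0000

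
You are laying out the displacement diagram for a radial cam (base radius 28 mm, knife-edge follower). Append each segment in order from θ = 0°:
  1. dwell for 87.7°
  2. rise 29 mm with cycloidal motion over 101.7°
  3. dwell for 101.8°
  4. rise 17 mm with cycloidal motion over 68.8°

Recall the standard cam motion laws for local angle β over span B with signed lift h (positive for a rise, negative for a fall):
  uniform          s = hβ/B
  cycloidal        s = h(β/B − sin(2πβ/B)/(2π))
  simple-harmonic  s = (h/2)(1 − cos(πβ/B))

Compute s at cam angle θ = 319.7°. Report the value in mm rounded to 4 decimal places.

seg 1 [0°–87.7°] dwell: s stays 0.0000
seg 2 [87.7°–189.4°] cycloidal, h=29: full span → s += 29 → s = 29.0000
seg 3 [189.4°–291.2°] dwell: s stays 29.0000
seg 4 [291.2°–360°] cycloidal, h=17: θ=319.7° here. β=28.5, B=68.8. 17·(0.4142 − sin(2π·0.4142)/(2π)) = 5.6538 → s = 34.6538

34.6538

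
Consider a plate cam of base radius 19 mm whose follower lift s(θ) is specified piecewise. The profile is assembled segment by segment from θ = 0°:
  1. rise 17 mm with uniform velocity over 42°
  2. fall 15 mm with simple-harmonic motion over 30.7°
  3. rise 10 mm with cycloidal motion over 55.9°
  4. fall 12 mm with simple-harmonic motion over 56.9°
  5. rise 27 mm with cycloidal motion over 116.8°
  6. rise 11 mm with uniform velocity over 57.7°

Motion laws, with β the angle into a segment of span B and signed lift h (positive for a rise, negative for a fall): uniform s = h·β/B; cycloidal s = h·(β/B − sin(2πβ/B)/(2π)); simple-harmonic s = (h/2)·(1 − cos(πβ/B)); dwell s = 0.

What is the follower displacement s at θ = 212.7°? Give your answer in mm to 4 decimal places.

seg 1 [0°–42°] uniform, h=17: full span → s += 17 → s = 17.0000
seg 2 [42°–72.7°] simple-harmonic, h=-15: full span → s += -15 → s = 2.0000
seg 3 [72.7°–128.6°] cycloidal, h=10: full span → s += 10 → s = 12.0000
seg 4 [128.6°–185.5°] simple-harmonic, h=-12: full span → s += -12 → s = 0.0000
seg 5 [185.5°–302.3°] cycloidal, h=27: θ=212.7° here. β=27.2, B=116.8. 27·(0.2329 − sin(2π·0.2329)/(2π)) = 2.0153 → s = 2.0153

2.0153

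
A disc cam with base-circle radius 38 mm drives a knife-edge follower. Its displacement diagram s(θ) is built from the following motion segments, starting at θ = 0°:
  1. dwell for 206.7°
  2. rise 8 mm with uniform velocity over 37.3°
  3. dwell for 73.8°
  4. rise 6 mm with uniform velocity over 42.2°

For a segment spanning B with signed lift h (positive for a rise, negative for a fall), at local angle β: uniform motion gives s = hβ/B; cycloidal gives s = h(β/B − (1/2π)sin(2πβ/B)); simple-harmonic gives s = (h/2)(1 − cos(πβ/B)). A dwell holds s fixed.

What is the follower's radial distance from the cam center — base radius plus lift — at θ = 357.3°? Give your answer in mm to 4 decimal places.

seg 1 [0°–206.7°] dwell: s stays 0.0000
seg 2 [206.7°–244°] uniform, h=8: full span → s += 8 → s = 8.0000
seg 3 [244°–317.8°] dwell: s stays 8.0000
seg 4 [317.8°–360°] uniform, h=6: θ=357.3° here. β=39.5, B=42.2. 6·39.5/42.2 = 5.6161 → s = 13.6161
radial distance = base radius + s = 38 + 13.6161 = 51.6161

51.6161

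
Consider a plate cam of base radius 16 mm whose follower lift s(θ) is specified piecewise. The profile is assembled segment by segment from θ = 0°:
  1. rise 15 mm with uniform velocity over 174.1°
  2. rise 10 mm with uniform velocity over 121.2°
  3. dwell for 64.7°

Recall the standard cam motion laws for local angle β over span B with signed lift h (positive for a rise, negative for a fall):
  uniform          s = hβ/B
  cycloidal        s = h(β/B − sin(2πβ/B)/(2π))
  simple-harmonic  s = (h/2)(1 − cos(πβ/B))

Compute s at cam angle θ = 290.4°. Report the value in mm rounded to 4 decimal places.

seg 1 [0°–174.1°] uniform, h=15: full span → s += 15 → s = 15.0000
seg 2 [174.1°–295.3°] uniform, h=10: θ=290.4° here. β=116.3, B=121.2. 10·116.3/121.2 = 9.5957 → s = 24.5957

24.5957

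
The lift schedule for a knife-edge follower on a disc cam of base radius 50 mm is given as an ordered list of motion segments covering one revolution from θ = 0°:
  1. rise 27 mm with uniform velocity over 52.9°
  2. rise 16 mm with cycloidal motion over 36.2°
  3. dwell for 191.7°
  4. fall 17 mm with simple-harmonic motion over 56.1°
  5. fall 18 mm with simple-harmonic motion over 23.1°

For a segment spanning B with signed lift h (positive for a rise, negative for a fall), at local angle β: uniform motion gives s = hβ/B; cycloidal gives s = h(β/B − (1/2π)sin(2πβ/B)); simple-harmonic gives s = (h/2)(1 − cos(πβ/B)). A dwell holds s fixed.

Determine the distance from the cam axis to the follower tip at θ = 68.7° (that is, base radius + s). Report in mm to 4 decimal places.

seg 1 [0°–52.9°] uniform, h=27: full span → s += 27 → s = 27.0000
seg 2 [52.9°–89.1°] cycloidal, h=16: θ=68.7° here. β=15.8, B=36.2. 16·(0.4365 − sin(2π·0.4365)/(2π)) = 5.9936 → s = 32.9936
radial distance = base radius + s = 50 + 32.9936 = 82.9936

82.9936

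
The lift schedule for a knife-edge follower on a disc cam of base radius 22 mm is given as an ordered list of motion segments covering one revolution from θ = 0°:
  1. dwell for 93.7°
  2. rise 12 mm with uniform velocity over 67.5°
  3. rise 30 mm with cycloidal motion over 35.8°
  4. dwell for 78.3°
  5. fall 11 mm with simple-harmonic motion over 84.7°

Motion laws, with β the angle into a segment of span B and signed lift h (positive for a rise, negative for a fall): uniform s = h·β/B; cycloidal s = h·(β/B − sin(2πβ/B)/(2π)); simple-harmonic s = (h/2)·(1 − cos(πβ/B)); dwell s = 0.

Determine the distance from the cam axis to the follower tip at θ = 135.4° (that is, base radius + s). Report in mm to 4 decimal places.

seg 1 [0°–93.7°] dwell: s stays 0.0000
seg 2 [93.7°–161.2°] uniform, h=12: θ=135.4° here. β=41.7, B=67.5. 12·41.7/67.5 = 7.4133 → s = 7.4133
radial distance = base radius + s = 22 + 7.4133 = 29.4133

29.4133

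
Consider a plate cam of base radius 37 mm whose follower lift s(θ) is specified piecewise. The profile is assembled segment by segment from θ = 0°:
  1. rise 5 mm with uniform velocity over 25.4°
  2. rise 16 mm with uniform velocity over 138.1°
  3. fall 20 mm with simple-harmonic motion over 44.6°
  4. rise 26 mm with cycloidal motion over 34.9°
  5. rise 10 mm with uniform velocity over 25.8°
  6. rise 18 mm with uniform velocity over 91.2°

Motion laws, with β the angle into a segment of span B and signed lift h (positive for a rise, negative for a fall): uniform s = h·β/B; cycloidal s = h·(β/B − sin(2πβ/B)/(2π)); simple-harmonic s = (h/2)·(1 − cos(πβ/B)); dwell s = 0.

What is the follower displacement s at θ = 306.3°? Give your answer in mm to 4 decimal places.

seg 1 [0°–25.4°] uniform, h=5: full span → s += 5 → s = 5.0000
seg 2 [25.4°–163.5°] uniform, h=16: full span → s += 16 → s = 21.0000
seg 3 [163.5°–208.1°] simple-harmonic, h=-20: full span → s += -20 → s = 1.0000
seg 4 [208.1°–243°] cycloidal, h=26: full span → s += 26 → s = 27.0000
seg 5 [243°–268.8°] uniform, h=10: full span → s += 10 → s = 37.0000
seg 6 [268.8°–360°] uniform, h=18: θ=306.3° here. β=37.5, B=91.2. 18·37.5/91.2 = 7.4013 → s = 44.4013

44.4013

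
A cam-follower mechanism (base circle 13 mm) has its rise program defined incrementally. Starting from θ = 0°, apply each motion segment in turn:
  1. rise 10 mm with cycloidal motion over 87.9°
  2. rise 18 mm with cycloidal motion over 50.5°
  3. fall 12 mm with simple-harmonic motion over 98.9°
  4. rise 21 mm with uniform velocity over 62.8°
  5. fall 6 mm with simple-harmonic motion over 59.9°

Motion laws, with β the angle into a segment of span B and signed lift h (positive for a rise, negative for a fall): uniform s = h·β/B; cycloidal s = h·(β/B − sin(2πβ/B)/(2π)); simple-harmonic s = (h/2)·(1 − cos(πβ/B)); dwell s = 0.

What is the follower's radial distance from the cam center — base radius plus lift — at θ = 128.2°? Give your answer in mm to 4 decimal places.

seg 1 [0°–87.9°] cycloidal, h=10: full span → s += 10 → s = 10.0000
seg 2 [87.9°–138.4°] cycloidal, h=18: θ=128.2° here. β=40.3, B=50.5. 18·(0.7980 − sin(2π·0.7980)/(2π)) = 17.0997 → s = 27.0997
radial distance = base radius + s = 13 + 27.0997 = 40.0997

40.0997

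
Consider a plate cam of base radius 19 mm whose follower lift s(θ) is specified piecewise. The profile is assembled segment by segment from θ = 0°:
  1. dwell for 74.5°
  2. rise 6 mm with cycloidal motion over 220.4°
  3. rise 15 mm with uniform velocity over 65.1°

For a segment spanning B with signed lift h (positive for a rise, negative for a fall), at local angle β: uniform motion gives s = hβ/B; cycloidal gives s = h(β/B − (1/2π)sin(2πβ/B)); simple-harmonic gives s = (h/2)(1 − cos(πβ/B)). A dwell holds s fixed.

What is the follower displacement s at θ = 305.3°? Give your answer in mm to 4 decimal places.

seg 1 [0°–74.5°] dwell: s stays 0.0000
seg 2 [74.5°–294.9°] cycloidal, h=6: full span → s += 6 → s = 6.0000
seg 3 [294.9°–360°] uniform, h=15: θ=305.3° here. β=10.4, B=65.1. 15·10.4/65.1 = 2.3963 → s = 8.3963

8.3963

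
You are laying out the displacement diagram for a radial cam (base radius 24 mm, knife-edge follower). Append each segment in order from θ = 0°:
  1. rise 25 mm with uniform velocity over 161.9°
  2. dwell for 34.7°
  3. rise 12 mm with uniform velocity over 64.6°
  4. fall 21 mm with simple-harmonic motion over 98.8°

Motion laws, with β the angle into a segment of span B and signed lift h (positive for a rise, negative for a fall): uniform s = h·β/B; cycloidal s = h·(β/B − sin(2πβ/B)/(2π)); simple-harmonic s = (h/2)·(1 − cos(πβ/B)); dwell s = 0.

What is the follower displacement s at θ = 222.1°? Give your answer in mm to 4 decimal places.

seg 1 [0°–161.9°] uniform, h=25: full span → s += 25 → s = 25.0000
seg 2 [161.9°–196.6°] dwell: s stays 25.0000
seg 3 [196.6°–261.2°] uniform, h=12: θ=222.1° here. β=25.5, B=64.6. 12·25.5/64.6 = 4.7368 → s = 29.7368

29.7368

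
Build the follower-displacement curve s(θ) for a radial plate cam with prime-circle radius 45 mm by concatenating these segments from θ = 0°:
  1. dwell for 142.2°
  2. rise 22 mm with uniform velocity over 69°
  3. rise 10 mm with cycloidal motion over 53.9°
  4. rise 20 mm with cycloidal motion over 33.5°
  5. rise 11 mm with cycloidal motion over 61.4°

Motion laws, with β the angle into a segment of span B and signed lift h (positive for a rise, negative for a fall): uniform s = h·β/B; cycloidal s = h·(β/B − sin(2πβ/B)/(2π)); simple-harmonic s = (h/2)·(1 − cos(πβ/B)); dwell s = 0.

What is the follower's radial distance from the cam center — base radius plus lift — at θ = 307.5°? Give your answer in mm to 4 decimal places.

seg 1 [0°–142.2°] dwell: s stays 0.0000
seg 2 [142.2°–211.2°] uniform, h=22: full span → s += 22 → s = 22.0000
seg 3 [211.2°–265.1°] cycloidal, h=10: full span → s += 10 → s = 32.0000
seg 4 [265.1°–298.6°] cycloidal, h=20: full span → s += 20 → s = 52.0000
seg 5 [298.6°–360°] cycloidal, h=11: θ=307.5° here. β=8.9, B=61.4. 11·(0.1450 − sin(2π·0.1450)/(2π)) = 0.2115 → s = 52.2115
radial distance = base radius + s = 45 + 52.2115 = 97.2115

97.2115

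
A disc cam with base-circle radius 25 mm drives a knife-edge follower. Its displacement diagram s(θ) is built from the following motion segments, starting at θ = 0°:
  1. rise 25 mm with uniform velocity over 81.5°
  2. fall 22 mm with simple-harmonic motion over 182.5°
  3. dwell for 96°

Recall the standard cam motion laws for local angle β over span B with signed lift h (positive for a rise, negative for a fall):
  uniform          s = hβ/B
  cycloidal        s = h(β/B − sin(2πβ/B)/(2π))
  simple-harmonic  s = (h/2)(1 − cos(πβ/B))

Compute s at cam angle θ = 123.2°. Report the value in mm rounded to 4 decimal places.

seg 1 [0°–81.5°] uniform, h=25: full span → s += 25 → s = 25.0000
seg 2 [81.5°–264°] simple-harmonic, h=-22: θ=123.2° here. β=41.7, B=182.5. -22/2·(1 − cos(π·0.2285)) = -2.7144 → s = 22.2856

22.2856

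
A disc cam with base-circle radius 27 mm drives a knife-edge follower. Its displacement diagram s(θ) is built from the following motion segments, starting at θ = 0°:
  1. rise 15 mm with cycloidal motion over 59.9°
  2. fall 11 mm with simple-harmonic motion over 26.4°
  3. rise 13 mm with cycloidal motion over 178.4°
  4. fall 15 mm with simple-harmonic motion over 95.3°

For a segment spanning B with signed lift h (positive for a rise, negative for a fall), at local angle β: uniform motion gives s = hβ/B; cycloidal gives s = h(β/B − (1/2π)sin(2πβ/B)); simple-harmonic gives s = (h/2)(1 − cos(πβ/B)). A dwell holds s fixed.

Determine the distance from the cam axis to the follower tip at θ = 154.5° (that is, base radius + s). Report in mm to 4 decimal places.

seg 1 [0°–59.9°] cycloidal, h=15: full span → s += 15 → s = 15.0000
seg 2 [59.9°–86.3°] simple-harmonic, h=-11: full span → s += -11 → s = 4.0000
seg 3 [86.3°–264.7°] cycloidal, h=13: θ=154.5° here. β=68.2, B=178.4. 13·(0.3823 − sin(2π·0.3823)/(2π)) = 3.5752 → s = 7.5752
radial distance = base radius + s = 27 + 7.5752 = 34.5752

34.5752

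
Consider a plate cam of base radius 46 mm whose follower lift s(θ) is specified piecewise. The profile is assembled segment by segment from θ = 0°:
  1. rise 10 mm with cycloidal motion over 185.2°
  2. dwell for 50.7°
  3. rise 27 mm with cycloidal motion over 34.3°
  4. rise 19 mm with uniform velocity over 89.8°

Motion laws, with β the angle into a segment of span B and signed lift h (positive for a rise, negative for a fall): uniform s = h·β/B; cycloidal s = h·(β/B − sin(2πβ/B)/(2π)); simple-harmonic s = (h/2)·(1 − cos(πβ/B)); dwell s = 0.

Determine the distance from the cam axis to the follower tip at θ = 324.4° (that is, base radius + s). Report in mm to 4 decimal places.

seg 1 [0°–185.2°] cycloidal, h=10: full span → s += 10 → s = 10.0000
seg 2 [185.2°–235.9°] dwell: s stays 10.0000
seg 3 [235.9°–270.2°] cycloidal, h=27: full span → s += 27 → s = 37.0000
seg 4 [270.2°–360°] uniform, h=19: θ=324.4° here. β=54.2, B=89.8. 19·54.2/89.8 = 11.4677 → s = 48.4677
radial distance = base radius + s = 46 + 48.4677 = 94.4677

94.4677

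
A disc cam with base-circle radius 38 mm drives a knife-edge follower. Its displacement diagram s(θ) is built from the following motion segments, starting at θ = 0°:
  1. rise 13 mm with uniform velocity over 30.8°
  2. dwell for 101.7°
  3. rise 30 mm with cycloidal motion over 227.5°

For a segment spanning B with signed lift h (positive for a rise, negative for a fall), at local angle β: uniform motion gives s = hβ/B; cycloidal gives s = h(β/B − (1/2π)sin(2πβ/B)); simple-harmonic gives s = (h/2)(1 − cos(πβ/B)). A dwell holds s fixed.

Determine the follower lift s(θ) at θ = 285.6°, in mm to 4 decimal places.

seg 1 [0°–30.8°] uniform, h=13: full span → s += 13 → s = 13.0000
seg 2 [30.8°–132.5°] dwell: s stays 13.0000
seg 3 [132.5°–360°] cycloidal, h=30: θ=285.6° here. β=153.1, B=227.5. 30·(0.6730 − sin(2π·0.6730)/(2π)) = 24.4152 → s = 37.4152

37.4152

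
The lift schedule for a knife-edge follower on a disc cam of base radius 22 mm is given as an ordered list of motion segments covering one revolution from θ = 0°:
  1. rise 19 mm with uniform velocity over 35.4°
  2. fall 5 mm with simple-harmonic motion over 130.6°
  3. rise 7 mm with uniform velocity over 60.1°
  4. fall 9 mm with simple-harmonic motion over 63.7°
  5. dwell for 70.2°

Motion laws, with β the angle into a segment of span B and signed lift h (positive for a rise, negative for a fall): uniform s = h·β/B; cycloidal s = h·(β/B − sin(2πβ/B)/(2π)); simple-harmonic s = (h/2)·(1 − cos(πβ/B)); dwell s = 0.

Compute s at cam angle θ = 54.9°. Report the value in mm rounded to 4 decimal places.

seg 1 [0°–35.4°] uniform, h=19: full span → s += 19 → s = 19.0000
seg 2 [35.4°–166°] simple-harmonic, h=-5: θ=54.9° here. β=19.5, B=130.6. -5/2·(1 − cos(π·0.1493)) = -0.2700 → s = 18.7300

18.7300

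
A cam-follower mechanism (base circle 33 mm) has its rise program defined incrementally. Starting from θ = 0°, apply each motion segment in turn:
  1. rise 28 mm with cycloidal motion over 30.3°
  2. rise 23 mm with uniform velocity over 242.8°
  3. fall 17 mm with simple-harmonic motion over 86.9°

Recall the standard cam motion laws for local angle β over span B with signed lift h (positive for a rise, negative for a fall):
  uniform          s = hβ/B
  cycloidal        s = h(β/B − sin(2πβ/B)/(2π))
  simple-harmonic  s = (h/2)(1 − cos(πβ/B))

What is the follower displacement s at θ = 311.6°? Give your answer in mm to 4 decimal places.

seg 1 [0°–30.3°] cycloidal, h=28: full span → s += 28 → s = 28.0000
seg 2 [30.3°–273.1°] uniform, h=23: full span → s += 23 → s = 51.0000
seg 3 [273.1°–360°] simple-harmonic, h=-17: θ=311.6° here. β=38.5, B=86.9. -17/2·(1 − cos(π·0.4430)) = -6.9870 → s = 44.0130

44.0130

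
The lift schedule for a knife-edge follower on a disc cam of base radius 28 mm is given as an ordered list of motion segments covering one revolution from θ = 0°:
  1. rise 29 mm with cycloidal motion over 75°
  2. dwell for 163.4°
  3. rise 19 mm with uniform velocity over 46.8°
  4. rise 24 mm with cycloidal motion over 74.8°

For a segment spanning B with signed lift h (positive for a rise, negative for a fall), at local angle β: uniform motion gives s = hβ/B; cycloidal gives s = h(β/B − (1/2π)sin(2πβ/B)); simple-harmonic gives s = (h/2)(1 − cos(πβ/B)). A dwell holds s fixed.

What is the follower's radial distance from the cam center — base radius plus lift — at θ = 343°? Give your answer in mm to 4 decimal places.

seg 1 [0°–75°] cycloidal, h=29: full span → s += 29 → s = 29.0000
seg 2 [75°–238.4°] dwell: s stays 29.0000
seg 3 [238.4°–285.2°] uniform, h=19: full span → s += 19 → s = 48.0000
seg 4 [285.2°–360°] cycloidal, h=24: θ=343° here. β=57.8, B=74.8. 24·(0.7727 − sin(2π·0.7727)/(2π)) = 22.3263 → s = 70.3263
radial distance = base radius + s = 28 + 70.3263 = 98.3263

98.3263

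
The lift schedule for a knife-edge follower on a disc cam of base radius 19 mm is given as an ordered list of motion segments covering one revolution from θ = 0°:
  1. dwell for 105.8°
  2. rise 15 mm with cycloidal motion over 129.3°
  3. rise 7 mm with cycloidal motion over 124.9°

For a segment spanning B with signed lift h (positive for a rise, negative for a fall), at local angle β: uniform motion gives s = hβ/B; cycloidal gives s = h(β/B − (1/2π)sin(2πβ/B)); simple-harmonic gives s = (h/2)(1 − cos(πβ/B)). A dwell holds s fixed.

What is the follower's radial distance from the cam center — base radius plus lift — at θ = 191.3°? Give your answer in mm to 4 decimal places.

seg 1 [0°–105.8°] dwell: s stays 0.0000
seg 2 [105.8°–235.1°] cycloidal, h=15: θ=191.3° here. β=85.5, B=129.3. 15·(0.6613 − sin(2π·0.6613)/(2π)) = 11.9445 → s = 11.9445
radial distance = base radius + s = 19 + 11.9445 = 30.9445

30.9445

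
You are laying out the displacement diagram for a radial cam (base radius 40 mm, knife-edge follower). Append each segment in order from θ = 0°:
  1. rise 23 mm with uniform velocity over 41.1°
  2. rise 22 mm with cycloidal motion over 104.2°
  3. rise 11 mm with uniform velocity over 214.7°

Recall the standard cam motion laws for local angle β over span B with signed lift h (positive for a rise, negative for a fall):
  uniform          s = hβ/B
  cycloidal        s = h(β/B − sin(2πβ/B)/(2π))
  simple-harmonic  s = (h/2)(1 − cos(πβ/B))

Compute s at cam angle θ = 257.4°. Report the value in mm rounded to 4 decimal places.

seg 1 [0°–41.1°] uniform, h=23: full span → s += 23 → s = 23.0000
seg 2 [41.1°–145.3°] cycloidal, h=22: full span → s += 22 → s = 45.0000
seg 3 [145.3°–360°] uniform, h=11: θ=257.4° here. β=112.1, B=214.7. 11·112.1/214.7 = 5.7434 → s = 50.7434

50.7434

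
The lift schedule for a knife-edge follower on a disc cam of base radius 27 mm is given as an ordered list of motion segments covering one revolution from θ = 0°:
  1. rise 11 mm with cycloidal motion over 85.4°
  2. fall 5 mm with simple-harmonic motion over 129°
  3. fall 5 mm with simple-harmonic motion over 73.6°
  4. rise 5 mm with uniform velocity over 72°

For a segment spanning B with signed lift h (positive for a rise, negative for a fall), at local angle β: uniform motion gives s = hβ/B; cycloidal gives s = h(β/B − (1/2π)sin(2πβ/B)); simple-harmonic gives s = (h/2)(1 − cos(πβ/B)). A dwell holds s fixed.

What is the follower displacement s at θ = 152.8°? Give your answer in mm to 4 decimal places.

seg 1 [0°–85.4°] cycloidal, h=11: full span → s += 11 → s = 11.0000
seg 2 [85.4°–214.4°] simple-harmonic, h=-5: θ=152.8° here. β=67.4, B=129. -5/2·(1 − cos(π·0.5225)) = -2.6764 → s = 8.3236

8.3236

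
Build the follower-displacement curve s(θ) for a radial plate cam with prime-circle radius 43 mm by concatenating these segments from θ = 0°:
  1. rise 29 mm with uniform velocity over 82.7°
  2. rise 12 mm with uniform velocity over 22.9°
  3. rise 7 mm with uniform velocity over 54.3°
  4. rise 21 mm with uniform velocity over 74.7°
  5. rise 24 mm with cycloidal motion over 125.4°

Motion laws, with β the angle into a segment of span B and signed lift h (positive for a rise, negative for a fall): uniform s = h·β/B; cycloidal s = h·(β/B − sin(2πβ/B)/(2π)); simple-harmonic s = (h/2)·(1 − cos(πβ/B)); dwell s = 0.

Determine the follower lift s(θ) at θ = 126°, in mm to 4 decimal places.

seg 1 [0°–82.7°] uniform, h=29: full span → s += 29 → s = 29.0000
seg 2 [82.7°–105.6°] uniform, h=12: full span → s += 12 → s = 41.0000
seg 3 [105.6°–159.9°] uniform, h=7: θ=126° here. β=20.4, B=54.3. 7·20.4/54.3 = 2.6298 → s = 43.6298

43.6298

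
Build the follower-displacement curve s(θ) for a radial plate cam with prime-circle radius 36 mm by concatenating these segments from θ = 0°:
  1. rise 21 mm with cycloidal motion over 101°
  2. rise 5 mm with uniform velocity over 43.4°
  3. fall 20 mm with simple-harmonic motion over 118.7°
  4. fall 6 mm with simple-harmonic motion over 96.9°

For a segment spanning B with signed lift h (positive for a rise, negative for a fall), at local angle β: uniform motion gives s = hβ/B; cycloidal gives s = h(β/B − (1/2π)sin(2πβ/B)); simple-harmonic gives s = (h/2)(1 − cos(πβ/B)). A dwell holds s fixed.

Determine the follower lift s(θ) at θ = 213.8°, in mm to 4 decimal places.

seg 1 [0°–101°] cycloidal, h=21: full span → s += 21 → s = 21.0000
seg 2 [101°–144.4°] uniform, h=5: full span → s += 5 → s = 26.0000
seg 3 [144.4°–263.1°] simple-harmonic, h=-20: θ=213.8° here. β=69.4, B=118.7. -20/2·(1 − cos(π·0.5847)) = -12.6286 → s = 13.3714

13.3714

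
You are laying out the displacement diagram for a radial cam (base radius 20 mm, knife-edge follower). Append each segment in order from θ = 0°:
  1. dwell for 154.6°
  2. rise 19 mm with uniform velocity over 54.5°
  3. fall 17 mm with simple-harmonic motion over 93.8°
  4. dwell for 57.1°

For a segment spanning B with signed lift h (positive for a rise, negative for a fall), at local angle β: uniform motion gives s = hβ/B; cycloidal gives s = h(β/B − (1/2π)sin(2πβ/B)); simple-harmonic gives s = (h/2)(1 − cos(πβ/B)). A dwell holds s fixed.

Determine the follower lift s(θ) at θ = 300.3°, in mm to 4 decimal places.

seg 1 [0°–154.6°] dwell: s stays 0.0000
seg 2 [154.6°–209.1°] uniform, h=19: full span → s += 19 → s = 19.0000
seg 3 [209.1°–302.9°] simple-harmonic, h=-17: θ=300.3° here. β=91.2, B=93.8. -17/2·(1 − cos(π·0.9723)) = -16.9678 → s = 2.0322

2.0322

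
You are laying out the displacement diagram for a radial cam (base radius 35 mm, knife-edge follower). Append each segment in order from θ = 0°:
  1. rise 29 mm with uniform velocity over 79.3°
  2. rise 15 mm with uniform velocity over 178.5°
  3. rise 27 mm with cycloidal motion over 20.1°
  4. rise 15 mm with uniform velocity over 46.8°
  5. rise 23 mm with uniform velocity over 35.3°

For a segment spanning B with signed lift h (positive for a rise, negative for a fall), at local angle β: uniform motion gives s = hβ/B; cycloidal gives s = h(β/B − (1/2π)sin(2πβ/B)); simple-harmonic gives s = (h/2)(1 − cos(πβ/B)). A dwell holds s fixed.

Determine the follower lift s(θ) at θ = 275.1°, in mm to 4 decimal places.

seg 1 [0°–79.3°] uniform, h=29: full span → s += 29 → s = 29.0000
seg 2 [79.3°–257.8°] uniform, h=15: full span → s += 15 → s = 44.0000
seg 3 [257.8°–277.9°] cycloidal, h=27: θ=275.1° here. β=17.3, B=20.1. 27·(0.8607 − sin(2π·0.8607)/(2π)) = 26.5378 → s = 70.5378

70.5378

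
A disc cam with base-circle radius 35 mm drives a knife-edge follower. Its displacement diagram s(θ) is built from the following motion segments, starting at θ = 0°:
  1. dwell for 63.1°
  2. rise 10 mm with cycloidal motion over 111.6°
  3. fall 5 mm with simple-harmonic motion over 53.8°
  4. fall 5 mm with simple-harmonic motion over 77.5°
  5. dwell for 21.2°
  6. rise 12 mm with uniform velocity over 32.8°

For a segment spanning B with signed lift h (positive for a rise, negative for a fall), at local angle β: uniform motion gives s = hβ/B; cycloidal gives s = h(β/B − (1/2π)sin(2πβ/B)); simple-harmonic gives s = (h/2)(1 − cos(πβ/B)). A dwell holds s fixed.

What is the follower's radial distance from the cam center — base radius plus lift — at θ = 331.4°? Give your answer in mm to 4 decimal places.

seg 1 [0°–63.1°] dwell: s stays 0.0000
seg 2 [63.1°–174.7°] cycloidal, h=10: full span → s += 10 → s = 10.0000
seg 3 [174.7°–228.5°] simple-harmonic, h=-5: full span → s += -5 → s = 5.0000
seg 4 [228.5°–306°] simple-harmonic, h=-5: full span → s += -5 → s = 0.0000
seg 5 [306°–327.2°] dwell: s stays 0.0000
seg 6 [327.2°–360°] uniform, h=12: θ=331.4° here. β=4.2, B=32.8. 12·4.2/32.8 = 1.5366 → s = 1.5366
radial distance = base radius + s = 35 + 1.5366 = 36.5366

36.5366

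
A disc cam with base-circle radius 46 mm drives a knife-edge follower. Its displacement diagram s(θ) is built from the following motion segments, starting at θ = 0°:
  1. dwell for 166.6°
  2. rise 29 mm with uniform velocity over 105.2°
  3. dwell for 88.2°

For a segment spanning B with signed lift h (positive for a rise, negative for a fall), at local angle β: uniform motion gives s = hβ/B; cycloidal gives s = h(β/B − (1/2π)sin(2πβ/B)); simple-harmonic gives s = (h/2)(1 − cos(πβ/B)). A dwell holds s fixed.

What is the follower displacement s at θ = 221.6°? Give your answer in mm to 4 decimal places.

seg 1 [0°–166.6°] dwell: s stays 0.0000
seg 2 [166.6°–271.8°] uniform, h=29: θ=221.6° here. β=55, B=105.2. 29·55/105.2 = 15.1616 → s = 15.1616

15.1616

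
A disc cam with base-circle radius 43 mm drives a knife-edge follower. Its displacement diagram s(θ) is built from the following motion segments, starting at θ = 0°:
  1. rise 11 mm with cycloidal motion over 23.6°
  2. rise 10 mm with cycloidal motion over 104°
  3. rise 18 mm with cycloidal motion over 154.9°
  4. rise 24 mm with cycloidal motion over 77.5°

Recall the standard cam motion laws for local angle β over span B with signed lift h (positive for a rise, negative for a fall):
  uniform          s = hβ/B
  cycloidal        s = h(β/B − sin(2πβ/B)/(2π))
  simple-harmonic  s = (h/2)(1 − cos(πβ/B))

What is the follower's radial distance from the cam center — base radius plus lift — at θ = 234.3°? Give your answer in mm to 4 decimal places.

seg 1 [0°–23.6°] cycloidal, h=11: full span → s += 11 → s = 11.0000
seg 2 [23.6°–127.6°] cycloidal, h=10: full span → s += 10 → s = 21.0000
seg 3 [127.6°–282.5°] cycloidal, h=18: θ=234.3° here. β=106.7, B=154.9. 18·(0.6888 − sin(2π·0.6888)/(2π)) = 15.0548 → s = 36.0548
radial distance = base radius + s = 43 + 36.0548 = 79.0548

79.0548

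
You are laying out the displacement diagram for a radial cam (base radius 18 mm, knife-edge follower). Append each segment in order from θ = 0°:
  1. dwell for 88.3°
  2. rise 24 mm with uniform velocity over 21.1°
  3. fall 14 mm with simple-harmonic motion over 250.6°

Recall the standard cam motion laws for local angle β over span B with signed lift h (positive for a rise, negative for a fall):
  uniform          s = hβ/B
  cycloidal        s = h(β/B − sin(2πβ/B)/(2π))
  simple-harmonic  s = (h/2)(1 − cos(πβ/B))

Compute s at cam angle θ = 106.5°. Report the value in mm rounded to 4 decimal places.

seg 1 [0°–88.3°] dwell: s stays 0.0000
seg 2 [88.3°–109.4°] uniform, h=24: θ=106.5° here. β=18.2, B=21.1. 24·18.2/21.1 = 20.7014 → s = 20.7014

20.7014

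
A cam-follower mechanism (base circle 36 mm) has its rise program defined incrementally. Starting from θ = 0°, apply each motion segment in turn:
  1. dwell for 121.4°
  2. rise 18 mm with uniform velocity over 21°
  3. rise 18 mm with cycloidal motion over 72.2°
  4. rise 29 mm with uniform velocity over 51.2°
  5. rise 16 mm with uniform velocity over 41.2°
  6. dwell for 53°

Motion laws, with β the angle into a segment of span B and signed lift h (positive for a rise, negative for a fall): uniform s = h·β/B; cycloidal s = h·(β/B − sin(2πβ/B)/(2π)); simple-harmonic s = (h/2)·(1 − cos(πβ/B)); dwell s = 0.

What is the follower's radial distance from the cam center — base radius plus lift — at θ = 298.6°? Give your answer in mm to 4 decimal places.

seg 1 [0°–121.4°] dwell: s stays 0.0000
seg 2 [121.4°–142.4°] uniform, h=18: full span → s += 18 → s = 18.0000
seg 3 [142.4°–214.6°] cycloidal, h=18: full span → s += 18 → s = 36.0000
seg 4 [214.6°–265.8°] uniform, h=29: full span → s += 29 → s = 65.0000
seg 5 [265.8°–307°] uniform, h=16: θ=298.6° here. β=32.8, B=41.2. 16·32.8/41.2 = 12.7379 → s = 77.7379
radial distance = base radius + s = 36 + 77.7379 = 113.7379

113.7379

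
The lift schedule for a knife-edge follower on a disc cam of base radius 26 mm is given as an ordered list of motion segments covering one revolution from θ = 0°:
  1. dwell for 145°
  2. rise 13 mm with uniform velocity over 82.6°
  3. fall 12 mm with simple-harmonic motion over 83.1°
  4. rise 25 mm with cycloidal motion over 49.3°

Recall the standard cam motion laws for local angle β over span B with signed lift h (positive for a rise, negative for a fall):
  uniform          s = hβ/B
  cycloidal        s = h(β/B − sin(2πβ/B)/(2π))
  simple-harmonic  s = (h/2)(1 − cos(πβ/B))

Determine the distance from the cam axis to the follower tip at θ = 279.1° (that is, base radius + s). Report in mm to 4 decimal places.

seg 1 [0°–145°] dwell: s stays 0.0000
seg 2 [145°–227.6°] uniform, h=13: full span → s += 13 → s = 13.0000
seg 3 [227.6°–310.7°] simple-harmonic, h=-12: θ=279.1° here. β=51.5, B=83.1. -12/2·(1 − cos(π·0.6197)) = -8.2041 → s = 4.7959
radial distance = base radius + s = 26 + 4.7959 = 30.7959

30.7959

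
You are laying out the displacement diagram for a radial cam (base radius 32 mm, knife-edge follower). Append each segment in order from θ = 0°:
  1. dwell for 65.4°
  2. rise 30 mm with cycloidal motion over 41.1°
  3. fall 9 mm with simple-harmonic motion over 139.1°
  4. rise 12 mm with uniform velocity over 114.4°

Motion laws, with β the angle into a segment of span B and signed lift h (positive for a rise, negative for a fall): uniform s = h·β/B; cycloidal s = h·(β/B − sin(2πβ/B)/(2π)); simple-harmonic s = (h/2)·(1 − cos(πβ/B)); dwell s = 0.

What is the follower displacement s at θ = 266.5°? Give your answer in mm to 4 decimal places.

seg 1 [0°–65.4°] dwell: s stays 0.0000
seg 2 [65.4°–106.5°] cycloidal, h=30: full span → s += 30 → s = 30.0000
seg 3 [106.5°–245.6°] simple-harmonic, h=-9: full span → s += -9 → s = 21.0000
seg 4 [245.6°–360°] uniform, h=12: θ=266.5° here. β=20.9, B=114.4. 12·20.9/114.4 = 2.1923 → s = 23.1923

23.1923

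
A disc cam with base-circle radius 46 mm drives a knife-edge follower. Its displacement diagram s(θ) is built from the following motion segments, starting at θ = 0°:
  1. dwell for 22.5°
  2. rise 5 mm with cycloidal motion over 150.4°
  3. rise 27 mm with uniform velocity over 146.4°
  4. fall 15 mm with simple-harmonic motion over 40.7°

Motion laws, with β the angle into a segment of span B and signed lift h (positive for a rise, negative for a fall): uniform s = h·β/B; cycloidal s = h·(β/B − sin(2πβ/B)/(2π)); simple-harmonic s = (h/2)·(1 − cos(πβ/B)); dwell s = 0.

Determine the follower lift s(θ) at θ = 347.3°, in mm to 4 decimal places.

seg 1 [0°–22.5°] dwell: s stays 0.0000
seg 2 [22.5°–172.9°] cycloidal, h=5: full span → s += 5 → s = 5.0000
seg 3 [172.9°–319.3°] uniform, h=27: full span → s += 27 → s = 32.0000
seg 4 [319.3°–360°] simple-harmonic, h=-15: θ=347.3° here. β=28, B=40.7. -15/2·(1 − cos(π·0.6880)) = -11.6758 → s = 20.3242

20.3242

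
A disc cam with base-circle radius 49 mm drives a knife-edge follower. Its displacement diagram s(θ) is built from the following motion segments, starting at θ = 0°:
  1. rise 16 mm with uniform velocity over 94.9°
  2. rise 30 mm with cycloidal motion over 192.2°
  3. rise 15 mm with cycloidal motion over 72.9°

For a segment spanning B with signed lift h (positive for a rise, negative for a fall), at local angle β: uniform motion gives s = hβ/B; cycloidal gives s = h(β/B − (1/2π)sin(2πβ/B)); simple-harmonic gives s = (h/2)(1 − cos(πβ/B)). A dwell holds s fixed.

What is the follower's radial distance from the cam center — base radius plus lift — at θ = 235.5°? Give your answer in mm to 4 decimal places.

seg 1 [0°–94.9°] uniform, h=16: full span → s += 16 → s = 16.0000
seg 2 [94.9°–287.1°] cycloidal, h=30: θ=235.5° here. β=140.6, B=192.2. 30·(0.7315 − sin(2π·0.7315)/(2π)) = 26.6884 → s = 42.6884
radial distance = base radius + s = 49 + 42.6884 = 91.6884

91.6884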